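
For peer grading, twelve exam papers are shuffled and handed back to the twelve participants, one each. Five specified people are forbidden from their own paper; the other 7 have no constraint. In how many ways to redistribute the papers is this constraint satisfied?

312273360

Let A_j be the event that the j-th constrained one is fixed. By inclusion-exclusion over the 5 events:
Σ_{j=0}^{5} (-1)^j C(5,j)(12-j)!
= C(5,0)·12! - C(5,1)·11! + C(5,2)·10! - C(5,3)·9! + C(5,4)·8! - C(5,5)·7!
= 479001600 - 199584000 + 36288000 - 3628800 + 201600 - 5040
= 312273360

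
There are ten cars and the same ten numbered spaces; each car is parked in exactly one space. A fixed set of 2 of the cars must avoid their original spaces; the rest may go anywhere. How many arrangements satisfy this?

Let A_j be the event that the j-th constrained one is fixed. By inclusion-exclusion over the 2 events:
Σ_{j=0}^{2} (-1)^j C(2,j)(10-j)!
= C(2,0)·10! - C(2,1)·9! + C(2,2)·8!
= 3628800 - 725760 + 40320
= 2943360

2943360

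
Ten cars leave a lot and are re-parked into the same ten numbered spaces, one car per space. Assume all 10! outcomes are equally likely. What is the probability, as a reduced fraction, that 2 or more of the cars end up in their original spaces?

958879/3628800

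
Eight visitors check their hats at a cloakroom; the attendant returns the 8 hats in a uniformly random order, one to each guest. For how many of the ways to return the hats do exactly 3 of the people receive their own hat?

Pick the 3 fixed positions: C(8,3) = 56 ways.
The remaining 5 must be deranged: !5 = 44.
Total: 56 × 44 = 2464.

2464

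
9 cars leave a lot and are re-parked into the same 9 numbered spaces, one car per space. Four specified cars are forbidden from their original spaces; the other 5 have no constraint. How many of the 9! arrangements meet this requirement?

229080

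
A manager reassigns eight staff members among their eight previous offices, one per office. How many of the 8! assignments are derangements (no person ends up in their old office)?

The number of derangements of 8 is !8 = Σ_{k=0}^{8} (-1)^k·8!/k!
= 8! - 8!/1! + 8!/2! - 8!/3! + 8!/4! - 8!/5! + 8!/6! - 8!/7! + 8!/8!
= 40320 - 40320 + 20160 - 6720 + 1680 - 336 + 56 - 8 + 1
= 14833

14833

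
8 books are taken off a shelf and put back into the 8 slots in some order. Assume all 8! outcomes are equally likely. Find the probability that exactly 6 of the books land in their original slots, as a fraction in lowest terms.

Favorable outcomes: C(8,6)·!2 = 28·1 = 28.
Total outcomes: 8! = 40320.
Probability = 28/40320 = 1/1440.

1/1440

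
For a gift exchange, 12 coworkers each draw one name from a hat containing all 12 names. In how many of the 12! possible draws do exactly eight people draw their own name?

4455

Choose which 8 of the 12 are fixed: C(12,8) = 495.
The other 4 form a derangement: !4 = 9.
Total: 495 × 9 = 4455.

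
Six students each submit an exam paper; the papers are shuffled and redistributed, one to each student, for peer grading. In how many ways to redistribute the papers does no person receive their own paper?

265

Use !n = (n-1)(!(n-1) + !(n-2)).
!6 = 5·(44 + 9) = 5·53 = 265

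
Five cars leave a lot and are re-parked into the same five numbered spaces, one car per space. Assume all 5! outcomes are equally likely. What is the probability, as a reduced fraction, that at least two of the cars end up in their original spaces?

31/120

Favorable outcomes: Σ_{i≥2} C(5,i)·!(5-i) = 10·2 + 10·1 + 5·0 + 1·1 = 31.
Total outcomes: 5! = 120.
Probability = 31/120 = 31/120.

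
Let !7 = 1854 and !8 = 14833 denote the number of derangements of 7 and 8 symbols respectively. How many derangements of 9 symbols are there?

133496

!9 = (9-1)·(!8 + !7) = 8·(14833 + 1854) = 8·16687 = 133496.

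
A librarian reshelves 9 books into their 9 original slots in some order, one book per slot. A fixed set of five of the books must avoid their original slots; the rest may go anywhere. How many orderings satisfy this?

205056

Let A_j be the event that the j-th constrained one is fixed. By inclusion-exclusion over the 5 events:
Σ_{j=0}^{5} (-1)^j C(5,j)(9-j)!
= C(5,0)·9! - C(5,1)·8! + C(5,2)·7! - C(5,3)·6! + C(5,4)·5! - C(5,5)·4!
= 362880 - 201600 + 50400 - 7200 + 600 - 24
= 205056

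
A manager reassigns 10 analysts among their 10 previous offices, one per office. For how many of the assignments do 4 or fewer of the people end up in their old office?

3615536

# with exactly i fixed is C(10,i)·!(10-i); sum over i=0..4:
  i=0: C(10,0)·!10 = 1·1334961 = 1334961
  i=1: C(10,1)·!9 = 10·133496 = 1334960
  i=2: C(10,2)·!8 = 45·14833 = 667485
  i=3: C(10,3)·!7 = 120·1854 = 222480
  i=4: C(10,4)·!6 = 210·265 = 55650
Total = 3615536.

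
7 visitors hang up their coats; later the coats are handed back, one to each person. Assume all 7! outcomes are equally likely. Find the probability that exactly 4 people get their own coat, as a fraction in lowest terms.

1/72

Favorable outcomes: C(7,4)·!3 = 35·2 = 70.
Total outcomes: 7! = 5040.
Probability = 70/5040 = 1/72.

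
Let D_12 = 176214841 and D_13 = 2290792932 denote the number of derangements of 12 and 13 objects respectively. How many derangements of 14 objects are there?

D_14 = (14-1)·(D_13 + D_12) = 13·(2290792932 + 176214841) = 13·2467007773 = 32071101049.

32071101049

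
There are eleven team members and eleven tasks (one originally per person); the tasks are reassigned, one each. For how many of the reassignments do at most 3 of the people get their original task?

39158866

# with exactly i fixed is C(11,i)·!(11-i); sum over i=0..3:
  i=0: C(11,0)·!11 = 1·14684570 = 14684570
  i=1: C(11,1)·!10 = 11·1334961 = 14684571
  i=2: C(11,2)·!9 = 55·133496 = 7342280
  i=3: C(11,3)·!8 = 165·14833 = 2447445
Total = 39158866.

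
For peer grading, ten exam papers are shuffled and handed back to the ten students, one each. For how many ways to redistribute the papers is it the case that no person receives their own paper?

Use !n = n·!(n-1) + (-1)^n.
!10 = 10·133496 + 1 = 1334961

1334961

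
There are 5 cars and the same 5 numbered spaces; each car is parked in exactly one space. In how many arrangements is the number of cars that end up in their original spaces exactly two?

Pick the 2 fixed positions: C(5,2) = 10 ways.
The remaining 3 must be deranged: !3 = 2.
Total: 10 × 2 = 20.

20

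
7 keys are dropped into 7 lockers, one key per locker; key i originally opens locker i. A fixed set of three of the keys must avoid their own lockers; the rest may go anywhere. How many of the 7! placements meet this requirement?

Let A_j be the event that the j-th constrained one is fixed. By inclusion-exclusion over the 3 events:
Σ_{j=0}^{3} (-1)^j C(3,j)(7-j)!
= C(3,0)·7! - C(3,1)·6! + C(3,2)·5! - C(3,3)·4!
= 5040 - 2160 + 360 - 24
= 3216

3216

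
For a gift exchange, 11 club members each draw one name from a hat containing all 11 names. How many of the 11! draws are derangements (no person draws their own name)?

The subfactorial !11 = [11!/e] (nearest integer).
11! = 39916800, and 39916800/e ≈ 14684570.08, so !11 = 14684570.

14684570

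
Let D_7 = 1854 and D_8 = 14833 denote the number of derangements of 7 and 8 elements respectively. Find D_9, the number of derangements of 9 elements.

D_9 = (9-1)·(D_8 + D_7) = 8·(14833 + 1854) = 8·16687 = 133496.

133496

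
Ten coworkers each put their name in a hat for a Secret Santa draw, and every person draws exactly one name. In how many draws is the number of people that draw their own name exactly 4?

55650

Pick the 4 fixed positions: C(10,4) = 210 ways.
The remaining 6 must be deranged: !6 = 265.
Total: 210 × 265 = 55650.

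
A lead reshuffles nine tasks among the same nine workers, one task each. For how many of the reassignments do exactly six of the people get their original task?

Pick the 6 fixed positions: C(9,6) = 84 ways.
The other 3 form a derangement: !3 = 2.
Total: 84 × 2 = 168.

168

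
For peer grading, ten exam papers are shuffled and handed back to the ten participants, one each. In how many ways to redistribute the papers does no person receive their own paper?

1334961

Use !n = n·!(n-1) + (-1)^n.
!10 = 10·133496 + 1 = 1334961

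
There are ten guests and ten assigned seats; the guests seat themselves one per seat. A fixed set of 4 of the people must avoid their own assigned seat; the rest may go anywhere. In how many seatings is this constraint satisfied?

Let A_j be the event that the j-th constrained one is fixed. By inclusion-exclusion over the 4 events:
Σ_{j=0}^{4} (-1)^j C(4,j)(10-j)!
= C(4,0)·10! - C(4,1)·9! + C(4,2)·8! - C(4,3)·7! + C(4,4)·6!
= 3628800 - 1451520 + 241920 - 20160 + 720
= 2399760

2399760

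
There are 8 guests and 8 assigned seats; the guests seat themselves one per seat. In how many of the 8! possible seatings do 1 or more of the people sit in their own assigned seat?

25487

Sum C(8,i)·!(8-i) for i = 1..8:
  i=1: C(8,1)·!7 = 8·1854 = 14832
  i=2: C(8,2)·!6 = 28·265 = 7420
  i=3: C(8,3)·!5 = 56·44 = 2464
  i=4: C(8,4)·!4 = 70·9 = 630
  i=5: C(8,5)·!3 = 56·2 = 112
  i=6: C(8,6)·!2 = 28·1 = 28
  i=7: C(8,7)·!1 = 8·0 = 0
  i=8: C(8,8)·!0 = 1·1 = 1
Total = 25487.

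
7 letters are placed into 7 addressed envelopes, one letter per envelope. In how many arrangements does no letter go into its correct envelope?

1854

By inclusion-exclusion, !7 = Σ (-1)^k · 7!/k! for k=0..7
= 7! - 7!/1! + 7!/2! - 7!/3! + 7!/4! - 7!/5! + 7!/6! - 7!/7!
= 5040 - 5040 + 2520 - 840 + 210 - 42 + 7 - 1
= 1854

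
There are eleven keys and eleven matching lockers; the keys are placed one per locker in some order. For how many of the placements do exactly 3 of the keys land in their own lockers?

2447445

Pick the 3 fixed positions: C(11,3) = 165 ways.
The other 8 form a derangement: !8 = 14833.
Total: 165 × 14833 = 2447445.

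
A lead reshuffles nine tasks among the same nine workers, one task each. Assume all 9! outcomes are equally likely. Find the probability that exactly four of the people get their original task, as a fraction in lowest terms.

Favorable outcomes: C(9,4)·!5 = 126·44 = 5544.
Total outcomes: 9! = 362880.
Probability = 5544/362880 = 11/720.

11/720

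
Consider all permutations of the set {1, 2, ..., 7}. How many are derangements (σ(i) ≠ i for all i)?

!7 is the nearest integer to 7!/e.
7! = 5040, and 5040/e ≈ 1854.11, so !7 = 1854.

1854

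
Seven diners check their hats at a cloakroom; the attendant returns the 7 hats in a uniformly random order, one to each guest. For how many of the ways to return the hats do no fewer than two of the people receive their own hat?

1331

Sum C(7,i)·!(7-i) for i = 2..7:
  i=2: C(7,2)·!5 = 21·44 = 924
  i=3: C(7,3)·!4 = 35·9 = 315
  i=4: C(7,4)·!3 = 35·2 = 70
  i=5: C(7,5)·!2 = 21·1 = 21
  i=6: C(7,6)·!1 = 7·0 = 0
  i=7: C(7,7)·!0 = 1·1 = 1
Total = 1331.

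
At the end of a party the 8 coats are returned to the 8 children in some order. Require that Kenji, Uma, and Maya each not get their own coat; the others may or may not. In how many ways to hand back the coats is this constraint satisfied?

27240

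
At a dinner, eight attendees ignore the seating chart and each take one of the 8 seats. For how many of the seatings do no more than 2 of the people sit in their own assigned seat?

# with exactly i fixed is C(8,i)·!(8-i); sum over i=0..2:
  i=0: C(8,0)·!8 = 1·14833 = 14833
  i=1: C(8,1)·!7 = 8·1854 = 14832
  i=2: C(8,2)·!6 = 28·265 = 7420
Total = 37085.

37085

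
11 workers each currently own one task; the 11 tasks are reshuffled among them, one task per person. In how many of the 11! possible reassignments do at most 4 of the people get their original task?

39770686

# with exactly i fixed is C(11,i)·!(11-i); sum over i=0..4:
  i=0: C(11,0)·!11 = 1·14684570 = 14684570
  i=1: C(11,1)·!10 = 11·1334961 = 14684571
  i=2: C(11,2)·!9 = 55·133496 = 7342280
  i=3: C(11,3)·!8 = 165·14833 = 2447445
  i=4: C(11,4)·!7 = 330·1854 = 611820
Total = 39770686.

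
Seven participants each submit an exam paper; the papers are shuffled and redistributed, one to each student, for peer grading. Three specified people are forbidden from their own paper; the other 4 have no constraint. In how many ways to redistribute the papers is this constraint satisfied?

3216

Let A_j be the event that the j-th constrained one is fixed. By inclusion-exclusion over the 3 events:
Σ_{j=0}^{3} (-1)^j C(3,j)(7-j)!
= C(3,0)·7! - C(3,1)·6! + C(3,2)·5! - C(3,3)·4!
= 5040 - 2160 + 360 - 24
= 3216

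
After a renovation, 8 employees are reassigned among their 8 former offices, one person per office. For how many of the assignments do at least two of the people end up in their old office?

10655

Sum C(8,i)·!(8-i) for i = 2..8:
  i=2: C(8,2)·!6 = 28·265 = 7420
  i=3: C(8,3)·!5 = 56·44 = 2464
  i=4: C(8,4)·!4 = 70·9 = 630
  i=5: C(8,5)·!3 = 56·2 = 112
  i=6: C(8,6)·!2 = 28·1 = 28
  i=7: C(8,7)·!1 = 8·0 = 0
  i=8: C(8,8)·!0 = 1·1 = 1
Total = 10655.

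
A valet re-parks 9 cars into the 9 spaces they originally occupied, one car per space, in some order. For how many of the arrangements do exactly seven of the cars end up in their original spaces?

36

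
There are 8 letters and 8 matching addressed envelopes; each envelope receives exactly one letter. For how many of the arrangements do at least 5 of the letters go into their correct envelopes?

# with exactly i fixed is C(8,i)·!(8-i); sum over i=5..8:
  i=5: C(8,5)·!3 = 56·2 = 112
  i=6: C(8,6)·!2 = 28·1 = 28
  i=7: C(8,7)·!1 = 8·0 = 0
  i=8: C(8,8)·!0 = 1·1 = 1
Total = 141.

141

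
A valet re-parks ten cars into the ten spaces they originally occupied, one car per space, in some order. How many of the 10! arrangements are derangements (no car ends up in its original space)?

1334961

Use !n = (n-1)(!(n-1) + !(n-2)).
!10 = 9·(133496 + 14833) = 9·148329 = 1334961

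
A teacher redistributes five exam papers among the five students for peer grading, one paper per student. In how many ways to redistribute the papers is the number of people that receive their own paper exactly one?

Pick the single fixed position: C(5,1) = 5 ways.
The other 4 form a derangement: !4 = 9.
Total: 5 × 9 = 45.

45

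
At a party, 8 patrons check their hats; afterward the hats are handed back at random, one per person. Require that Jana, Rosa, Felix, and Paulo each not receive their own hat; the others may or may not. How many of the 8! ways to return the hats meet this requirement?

24024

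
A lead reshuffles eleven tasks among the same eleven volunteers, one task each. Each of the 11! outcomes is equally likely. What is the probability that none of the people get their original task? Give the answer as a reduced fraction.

1468457/3991680

Favorable outcomes: !11 = 14684570.
Total outcomes: 11! = 39916800.
Probability = 14684570/39916800 = 1468457/3991680.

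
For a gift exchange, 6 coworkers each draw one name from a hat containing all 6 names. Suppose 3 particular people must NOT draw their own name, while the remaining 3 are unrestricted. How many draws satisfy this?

Inclusion-exclusion on the 3 forbidden self-matches:
Σ_{j=0}^{3} (-1)^j C(3,j)(6-j)!
= C(3,0)·6! - C(3,1)·5! + C(3,2)·4! - C(3,3)·3!
= 720 - 360 + 72 - 6
= 426

426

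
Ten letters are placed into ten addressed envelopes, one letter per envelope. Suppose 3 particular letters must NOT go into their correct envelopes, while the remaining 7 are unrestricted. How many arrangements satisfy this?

2656080

Inclusion-exclusion on the 3 forbidden self-matches:
Σ_{j=0}^{3} (-1)^j C(3,j)(10-j)!
= C(3,0)·10! - C(3,1)·9! + C(3,2)·8! - C(3,3)·7!
= 3628800 - 1088640 + 120960 - 5040
= 2656080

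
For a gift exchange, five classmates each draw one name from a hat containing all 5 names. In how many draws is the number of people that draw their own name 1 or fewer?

# with exactly i fixed is C(5,i)·!(5-i); sum over i=0..1:
  i=0: C(5,0)·!5 = 1·44 = 44
  i=1: C(5,1)·!4 = 5·9 = 45
Total = 89.

89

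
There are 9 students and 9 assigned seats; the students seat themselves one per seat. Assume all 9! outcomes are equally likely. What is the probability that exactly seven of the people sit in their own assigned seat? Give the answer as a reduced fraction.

1/10080

Favorable outcomes: C(9,7)·!2 = 36·1 = 36.
Total outcomes: 9! = 362880.
Probability = 36/362880 = 1/10080.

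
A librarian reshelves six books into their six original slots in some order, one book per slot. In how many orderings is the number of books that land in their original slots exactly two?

Pick the 2 fixed positions: C(6,2) = 15 ways.
The other 4 form a derangement: !4 = 9.
Total: 15 × 9 = 135.

135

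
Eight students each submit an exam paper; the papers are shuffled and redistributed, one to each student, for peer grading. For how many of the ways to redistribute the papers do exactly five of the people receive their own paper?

112

Choose which 5 of the 8 are fixed: C(8,5) = 56.
The remaining 3 must be deranged: !3 = 2.
Total: 56 × 2 = 112.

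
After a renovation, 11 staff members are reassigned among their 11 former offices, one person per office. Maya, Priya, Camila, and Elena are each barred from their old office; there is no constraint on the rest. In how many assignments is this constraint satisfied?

Let A_j be the event that the j-th constrained one is fixed. By inclusion-exclusion over the 4 events:
Σ_{j=0}^{4} (-1)^j C(4,j)(11-j)!
= C(4,0)·11! - C(4,1)·10! + C(4,2)·9! - C(4,3)·8! + C(4,4)·7!
= 39916800 - 14515200 + 2177280 - 161280 + 5040
= 27422640

27422640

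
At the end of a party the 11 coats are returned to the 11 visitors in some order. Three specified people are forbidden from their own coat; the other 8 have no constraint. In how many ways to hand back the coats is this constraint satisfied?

30078720

Inclusion-exclusion on the 3 forbidden self-matches:
Σ_{j=0}^{3} (-1)^j C(3,j)(11-j)!
= C(3,0)·11! - C(3,1)·10! + C(3,2)·9! - C(3,3)·8!
= 39916800 - 10886400 + 1088640 - 40320
= 30078720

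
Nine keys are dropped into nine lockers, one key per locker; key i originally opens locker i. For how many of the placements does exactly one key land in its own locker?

133497

Pick the single fixed position: C(9,1) = 9 ways.
The other 8 form a derangement: !8 = 14833.
Total: 9 × 14833 = 133497.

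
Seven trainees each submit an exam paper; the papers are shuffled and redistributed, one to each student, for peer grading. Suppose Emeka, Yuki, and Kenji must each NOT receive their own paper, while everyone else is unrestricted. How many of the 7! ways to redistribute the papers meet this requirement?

3216

Inclusion-exclusion on the 3 forbidden self-matches:
Σ_{j=0}^{3} (-1)^j C(3,j)(7-j)!
= C(3,0)·7! - C(3,1)·6! + C(3,2)·5! - C(3,3)·4!
= 5040 - 2160 + 360 - 24
= 3216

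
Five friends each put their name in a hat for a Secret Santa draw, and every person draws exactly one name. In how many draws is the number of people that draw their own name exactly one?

45

Choose which one of the 5 is fixed: C(5,1) = 5.
The remaining 4 must be deranged: !4 = 9.
Total: 5 × 9 = 45.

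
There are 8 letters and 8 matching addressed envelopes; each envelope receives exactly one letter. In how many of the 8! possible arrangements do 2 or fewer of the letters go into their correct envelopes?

# with exactly i fixed is C(8,i)·!(8-i); sum over i=0..2:
  i=0: C(8,0)·!8 = 1·14833 = 14833
  i=1: C(8,1)·!7 = 8·1854 = 14832
  i=2: C(8,2)·!6 = 28·265 = 7420
Total = 37085.

37085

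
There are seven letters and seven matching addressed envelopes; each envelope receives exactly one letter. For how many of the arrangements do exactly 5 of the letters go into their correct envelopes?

Choose which 5 of the 7 are fixed: C(7,5) = 21.
The other 2 form a derangement: !2 = 1.
Total: 21 × 1 = 21.

21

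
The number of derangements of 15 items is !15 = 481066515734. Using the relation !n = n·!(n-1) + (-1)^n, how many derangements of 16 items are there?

!16 = 16·481066515734 + 1 = 7697064251745.

7697064251745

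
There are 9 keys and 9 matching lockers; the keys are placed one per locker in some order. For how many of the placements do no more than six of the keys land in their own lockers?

362843

Sum C(9,i)·!(9-i) for i = 0..6:
  i=0: C(9,0)·!9 = 1·133496 = 133496
  i=1: C(9,1)·!8 = 9·14833 = 133497
  i=2: C(9,2)·!7 = 36·1854 = 66744
  i=3: C(9,3)·!6 = 84·265 = 22260
  i=4: C(9,4)·!5 = 126·44 = 5544
  i=5: C(9,5)·!4 = 126·9 = 1134
  i=6: C(9,6)·!3 = 84·2 = 168
Total = 362843.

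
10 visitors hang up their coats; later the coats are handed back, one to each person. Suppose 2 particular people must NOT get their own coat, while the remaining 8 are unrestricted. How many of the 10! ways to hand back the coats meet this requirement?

2943360

Let A_j be the event that the j-th constrained one is fixed. By inclusion-exclusion over the 2 events:
Σ_{j=0}^{2} (-1)^j C(2,j)(10-j)!
= C(2,0)·10! - C(2,1)·9! + C(2,2)·8!
= 3628800 - 725760 + 40320
= 2943360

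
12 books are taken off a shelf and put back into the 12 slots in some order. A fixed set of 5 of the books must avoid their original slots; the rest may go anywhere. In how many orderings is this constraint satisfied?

312273360

Let A_j be the event that the j-th constrained one is fixed. By inclusion-exclusion over the 5 events:
Σ_{j=0}^{5} (-1)^j C(5,j)(12-j)!
= C(5,0)·12! - C(5,1)·11! + C(5,2)·10! - C(5,3)·9! + C(5,4)·8! - C(5,5)·7!
= 479001600 - 199584000 + 36288000 - 3628800 + 201600 - 5040
= 312273360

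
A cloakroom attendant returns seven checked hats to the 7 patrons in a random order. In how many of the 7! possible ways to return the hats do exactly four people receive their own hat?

70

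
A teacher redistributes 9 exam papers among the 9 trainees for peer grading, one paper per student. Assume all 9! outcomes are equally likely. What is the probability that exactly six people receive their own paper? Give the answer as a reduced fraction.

1/2160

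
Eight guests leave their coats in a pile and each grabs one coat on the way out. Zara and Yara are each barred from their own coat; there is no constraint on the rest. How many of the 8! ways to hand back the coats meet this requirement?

30960

Inclusion-exclusion on the 2 forbidden self-matches:
Σ_{j=0}^{2} (-1)^j C(2,j)(8-j)!
= C(2,0)·8! - C(2,1)·7! + C(2,2)·6!
= 40320 - 10080 + 720
= 30960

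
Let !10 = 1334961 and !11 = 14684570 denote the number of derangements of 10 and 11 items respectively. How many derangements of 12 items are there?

176214841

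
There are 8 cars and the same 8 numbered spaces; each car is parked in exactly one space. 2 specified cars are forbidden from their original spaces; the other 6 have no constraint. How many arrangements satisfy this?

30960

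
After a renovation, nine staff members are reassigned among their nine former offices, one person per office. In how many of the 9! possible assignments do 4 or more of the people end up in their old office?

6883

# with exactly i fixed is C(9,i)·!(9-i); sum over i=4..9:
  i=4: C(9,4)·!5 = 126·44 = 5544
  i=5: C(9,5)·!4 = 126·9 = 1134
  i=6: C(9,6)·!3 = 84·2 = 168
  i=7: C(9,7)·!2 = 36·1 = 36
  i=8: C(9,8)·!1 = 9·0 = 0
  i=9: C(9,9)·!0 = 1·1 = 1
Total = 6883.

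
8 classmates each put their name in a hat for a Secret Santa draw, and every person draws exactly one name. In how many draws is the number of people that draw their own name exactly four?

630

Choose which 4 of the 8 are fixed: C(8,4) = 70.
The other 4 form a derangement: !4 = 9.
Total: 70 × 9 = 630.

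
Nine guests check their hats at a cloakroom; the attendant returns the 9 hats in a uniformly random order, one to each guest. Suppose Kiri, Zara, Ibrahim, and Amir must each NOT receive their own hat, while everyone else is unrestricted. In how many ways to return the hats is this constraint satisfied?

229080

Inclusion-exclusion on the 4 forbidden self-matches:
Σ_{j=0}^{4} (-1)^j C(4,j)(9-j)!
= C(4,0)·9! - C(4,1)·8! + C(4,2)·7! - C(4,3)·6! + C(4,4)·5!
= 362880 - 161280 + 30240 - 2880 + 120
= 229080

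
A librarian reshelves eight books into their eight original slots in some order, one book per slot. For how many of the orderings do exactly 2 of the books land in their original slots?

Pick the 2 fixed positions: C(8,2) = 28 ways.
The other 6 form a derangement: !6 = 265.
Total: 28 × 265 = 7420.

7420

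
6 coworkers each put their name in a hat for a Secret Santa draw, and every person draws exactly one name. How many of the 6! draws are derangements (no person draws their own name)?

265

The number of derangements of 6 is !6 = Σ_{k=0}^{6} (-1)^k·6!/k!
= 6! - 6!/1! + 6!/2! - 6!/3! + 6!/4! - 6!/5! + 6!/6!
= 720 - 720 + 360 - 120 + 30 - 6 + 1
= 265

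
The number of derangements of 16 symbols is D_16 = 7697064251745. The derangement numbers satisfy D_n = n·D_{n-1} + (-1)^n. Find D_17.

130850092279664

D_17 = 17·7697064251745 - 1 = 130850092279664.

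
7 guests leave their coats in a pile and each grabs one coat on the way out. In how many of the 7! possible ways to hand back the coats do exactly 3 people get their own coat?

315

Choose which 3 of the 7 are fixed: C(7,3) = 35.
The other 4 form a derangement: !4 = 9.
Total: 35 × 9 = 315.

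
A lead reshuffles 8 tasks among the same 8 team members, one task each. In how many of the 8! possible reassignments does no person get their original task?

Use !n = n·!(n-1) + (-1)^n.
!8 = 8·1854 + 1 = 14833

14833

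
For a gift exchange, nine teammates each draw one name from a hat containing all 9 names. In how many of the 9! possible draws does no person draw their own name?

Use !n = (n-1)(!(n-1) + !(n-2)).
!9 = 8·(14833 + 1854) = 8·16687 = 133496

133496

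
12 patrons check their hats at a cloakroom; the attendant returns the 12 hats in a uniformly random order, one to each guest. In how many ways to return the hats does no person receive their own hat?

Use !n = (n-1)(!(n-1) + !(n-2)).
!12 = 11·(14684570 + 1334961) = 11·16019531 = 176214841

176214841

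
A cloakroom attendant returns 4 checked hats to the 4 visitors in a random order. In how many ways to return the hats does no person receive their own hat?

9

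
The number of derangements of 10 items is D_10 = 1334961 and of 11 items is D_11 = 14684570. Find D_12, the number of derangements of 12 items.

176214841

D_12 = (12-1)·(D_11 + D_10) = 11·(14684570 + 1334961) = 11·16019531 = 176214841.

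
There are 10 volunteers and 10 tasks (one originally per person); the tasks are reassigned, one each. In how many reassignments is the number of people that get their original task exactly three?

222480

Pick the 3 fixed positions: C(10,3) = 120 ways.
The other 7 form a derangement: !7 = 1854.
Total: 120 × 1854 = 222480.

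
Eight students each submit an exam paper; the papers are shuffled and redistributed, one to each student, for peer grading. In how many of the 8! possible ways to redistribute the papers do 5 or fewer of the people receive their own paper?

Sum C(8,i)·!(8-i) for i = 0..5:
  i=0: C(8,0)·!8 = 1·14833 = 14833
  i=1: C(8,1)·!7 = 8·1854 = 14832
  i=2: C(8,2)·!6 = 28·265 = 7420
  i=3: C(8,3)·!5 = 56·44 = 2464
  i=4: C(8,4)·!4 = 70·9 = 630
  i=5: C(8,5)·!3 = 56·2 = 112
Total = 40291.

40291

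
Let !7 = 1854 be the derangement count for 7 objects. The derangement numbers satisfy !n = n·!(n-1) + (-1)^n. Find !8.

14833

!8 = 8·1854 + 1 = 14833.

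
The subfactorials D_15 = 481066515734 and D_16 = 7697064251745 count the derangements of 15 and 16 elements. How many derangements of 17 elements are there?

130850092279664

D_17 = (17-1)·(D_16 + D_15) = 16·(7697064251745 + 481066515734) = 16·8178130767479 = 130850092279664.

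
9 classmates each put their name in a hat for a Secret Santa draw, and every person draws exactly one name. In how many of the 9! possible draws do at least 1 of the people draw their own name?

229384

# with exactly i fixed is C(9,i)·!(9-i); sum over i=1..9:
  i=1: C(9,1)·!8 = 9·14833 = 133497
  i=2: C(9,2)·!7 = 36·1854 = 66744
  i=3: C(9,3)·!6 = 84·265 = 22260
  i=4: C(9,4)·!5 = 126·44 = 5544
  i=5: C(9,5)·!4 = 126·9 = 1134
  i=6: C(9,6)·!3 = 84·2 = 168
  i=7: C(9,7)·!2 = 36·1 = 36
  i=8: C(9,8)·!1 = 9·0 = 0
  i=9: C(9,9)·!0 = 1·1 = 1
Total = 229384.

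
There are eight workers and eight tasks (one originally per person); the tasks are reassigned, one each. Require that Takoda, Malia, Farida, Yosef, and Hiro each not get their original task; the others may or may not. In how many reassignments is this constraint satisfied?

Let A_j be the event that the j-th constrained one is fixed. By inclusion-exclusion over the 5 events:
Σ_{j=0}^{5} (-1)^j C(5,j)(8-j)!
= C(5,0)·8! - C(5,1)·7! + C(5,2)·6! - C(5,3)·5! + C(5,4)·4! - C(5,5)·3!
= 40320 - 25200 + 7200 - 1200 + 120 - 6
= 21234

21234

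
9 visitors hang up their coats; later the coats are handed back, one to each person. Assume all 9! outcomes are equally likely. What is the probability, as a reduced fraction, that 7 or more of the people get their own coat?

37/362880

Favorable outcomes: Σ_{i≥7} C(9,i)·!(9-i) = 36·1 + 9·0 + 1·1 = 37.
Total outcomes: 9! = 362880.
Probability = 37/362880 = 37/362880.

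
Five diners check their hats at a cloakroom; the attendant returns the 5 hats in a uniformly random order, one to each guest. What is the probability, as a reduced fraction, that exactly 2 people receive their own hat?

1/6

Favorable outcomes: C(5,2)·!3 = 10·2 = 20.
Total outcomes: 5! = 120.
Probability = 20/120 = 1/6.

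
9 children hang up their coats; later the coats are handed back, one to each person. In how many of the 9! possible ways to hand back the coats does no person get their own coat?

133496

Use !n = n·!(n-1) + (-1)^n.
!9 = 9·14833 - 1 = 133496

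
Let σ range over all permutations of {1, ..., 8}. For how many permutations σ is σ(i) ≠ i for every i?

14833

!8 is the nearest integer to 8!/e.
8! = 40320, and 40320/e ≈ 14832.90, so !8 = 14833.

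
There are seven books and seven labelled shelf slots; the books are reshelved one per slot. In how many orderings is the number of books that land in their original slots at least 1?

# with exactly i fixed is C(7,i)·!(7-i); sum over i=1..7:
  i=1: C(7,1)·!6 = 7·265 = 1855
  i=2: C(7,2)·!5 = 21·44 = 924
  i=3: C(7,3)·!4 = 35·9 = 315
  i=4: C(7,4)·!3 = 35·2 = 70
  i=5: C(7,5)·!2 = 21·1 = 21
  i=6: C(7,6)·!1 = 7·0 = 0
  i=7: C(7,7)·!0 = 1·1 = 1
Total = 3186.

3186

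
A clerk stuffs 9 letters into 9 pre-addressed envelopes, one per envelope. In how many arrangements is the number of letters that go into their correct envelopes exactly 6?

168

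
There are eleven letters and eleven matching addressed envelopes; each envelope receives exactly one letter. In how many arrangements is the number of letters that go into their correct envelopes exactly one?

14684571

Choose which one of the 11 is fixed: C(11,1) = 11.
The remaining 10 must be deranged: !10 = 1334961.
Total: 11 × 1334961 = 14684571.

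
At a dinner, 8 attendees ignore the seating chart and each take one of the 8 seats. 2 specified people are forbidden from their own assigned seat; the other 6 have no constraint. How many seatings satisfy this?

30960

Inclusion-exclusion on the 2 forbidden self-matches:
Σ_{j=0}^{2} (-1)^j C(2,j)(8-j)!
= C(2,0)·8! - C(2,1)·7! + C(2,2)·6!
= 40320 - 10080 + 720
= 30960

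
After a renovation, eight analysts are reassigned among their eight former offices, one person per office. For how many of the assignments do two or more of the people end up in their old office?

10655

Sum C(8,i)·!(8-i) for i = 2..8:
  i=2: C(8,2)·!6 = 28·265 = 7420
  i=3: C(8,3)·!5 = 56·44 = 2464
  i=4: C(8,4)·!4 = 70·9 = 630
  i=5: C(8,5)·!3 = 56·2 = 112
  i=6: C(8,6)·!2 = 28·1 = 28
  i=7: C(8,7)·!1 = 8·0 = 0
  i=8: C(8,8)·!0 = 1·1 = 1
Total = 10655.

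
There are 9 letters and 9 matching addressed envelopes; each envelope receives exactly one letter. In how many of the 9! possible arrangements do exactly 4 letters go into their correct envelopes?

5544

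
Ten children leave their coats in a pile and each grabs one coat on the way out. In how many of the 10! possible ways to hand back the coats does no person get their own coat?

1334961

The number of derangements of 10 is !10 = Σ_{k=0}^{10} (-1)^k·10!/k!
= 10! - 10!/1! + 10!/2! - 10!/3! + 10!/4! - 10!/5! + 10!/6! - 10!/7! + 10!/8! - 10!/9! + 10!/10!
= 3628800 - 3628800 + 1814400 - 604800 + 151200 - 30240 + 5040 - 720 + 90 - 10 + 1
= 1334961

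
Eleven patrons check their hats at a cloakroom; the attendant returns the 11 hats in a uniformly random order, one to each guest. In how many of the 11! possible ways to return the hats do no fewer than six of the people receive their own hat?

23684

Sum C(11,i)·!(11-i) for i = 6..11:
  i=6: C(11,6)·!5 = 462·44 = 20328
  i=7: C(11,7)·!4 = 330·9 = 2970
  i=8: C(11,8)·!3 = 165·2 = 330
  i=9: C(11,9)·!2 = 55·1 = 55
  i=10: C(11,10)·!1 = 11·0 = 0
  i=11: C(11,11)·!0 = 1·1 = 1
Total = 23684.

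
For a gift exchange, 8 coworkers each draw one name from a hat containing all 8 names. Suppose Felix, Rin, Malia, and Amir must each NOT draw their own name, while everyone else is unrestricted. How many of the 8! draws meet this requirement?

Inclusion-exclusion on the 4 forbidden self-matches:
Σ_{j=0}^{4} (-1)^j C(4,j)(8-j)!
= C(4,0)·8! - C(4,1)·7! + C(4,2)·6! - C(4,3)·5! + C(4,4)·4!
= 40320 - 20160 + 4320 - 480 + 24
= 24024

24024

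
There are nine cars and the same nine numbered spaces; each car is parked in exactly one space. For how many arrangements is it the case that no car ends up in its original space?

The subfactorial !9 = [9!/e] (nearest integer).
9! = 362880, and 362880/e ≈ 133496.09, so !9 = 133496.

133496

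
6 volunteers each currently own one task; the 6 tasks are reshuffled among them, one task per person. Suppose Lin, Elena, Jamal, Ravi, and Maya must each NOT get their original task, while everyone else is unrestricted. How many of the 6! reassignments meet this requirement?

309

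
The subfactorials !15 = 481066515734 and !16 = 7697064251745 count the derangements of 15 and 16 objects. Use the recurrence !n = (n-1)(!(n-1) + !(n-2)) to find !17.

130850092279664

!17 = (17-1)·(!16 + !15) = 16·(7697064251745 + 481066515734) = 16·8178130767479 = 130850092279664.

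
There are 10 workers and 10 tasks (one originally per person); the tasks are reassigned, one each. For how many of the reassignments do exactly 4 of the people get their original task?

55650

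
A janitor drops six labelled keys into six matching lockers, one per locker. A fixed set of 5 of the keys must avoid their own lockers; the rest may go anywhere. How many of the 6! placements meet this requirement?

Let A_j be the event that the j-th constrained one is fixed. By inclusion-exclusion over the 5 events:
Σ_{j=0}^{5} (-1)^j C(5,j)(6-j)!
= C(5,0)·6! - C(5,1)·5! + C(5,2)·4! - C(5,3)·3! + C(5,4)·2! - C(5,5)·1!
= 720 - 600 + 240 - 60 + 10 - 1
= 309

309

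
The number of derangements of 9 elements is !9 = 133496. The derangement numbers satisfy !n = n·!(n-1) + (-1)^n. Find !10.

1334961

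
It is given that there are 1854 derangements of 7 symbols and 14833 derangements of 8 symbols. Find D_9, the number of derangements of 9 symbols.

133496

D_9 = (9-1)·(D_8 + D_7) = 8·(14833 + 1854) = 8·16687 = 133496.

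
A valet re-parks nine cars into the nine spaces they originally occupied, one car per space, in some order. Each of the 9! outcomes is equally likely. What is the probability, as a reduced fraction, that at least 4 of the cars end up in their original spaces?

6883/362880

Favorable outcomes: Σ_{i≥4} C(9,i)·!(9-i) = 126·44 + 126·9 + 84·2 + 36·1 + 9·0 + 1·1 = 6883.
Total outcomes: 9! = 362880.
Probability = 6883/362880 = 6883/362880.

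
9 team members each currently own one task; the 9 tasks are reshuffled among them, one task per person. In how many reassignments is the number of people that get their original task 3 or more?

29143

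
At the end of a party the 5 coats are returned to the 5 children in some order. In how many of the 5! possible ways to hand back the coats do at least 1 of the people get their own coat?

Sum C(5,i)·!(5-i) for i = 1..5:
  i=1: C(5,1)·!4 = 5·9 = 45
  i=2: C(5,2)·!3 = 10·2 = 20
  i=3: C(5,3)·!2 = 10·1 = 10
  i=4: C(5,4)·!1 = 5·0 = 0
  i=5: C(5,5)·!0 = 1·1 = 1
Total = 76.

76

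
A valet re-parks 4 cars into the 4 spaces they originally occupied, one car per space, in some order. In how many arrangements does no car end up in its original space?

!4 is the nearest integer to 4!/e.
4! = 24, and 24/e ≈ 8.83, so !4 = 9.

9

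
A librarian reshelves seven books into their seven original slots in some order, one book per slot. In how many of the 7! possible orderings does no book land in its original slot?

1854

Recurrence: !7 = 6·(!6 + !5).
!7 = 6·(265 + 44) = 6·309 = 1854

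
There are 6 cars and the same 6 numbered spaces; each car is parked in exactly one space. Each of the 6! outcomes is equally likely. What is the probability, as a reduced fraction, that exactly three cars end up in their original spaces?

1/18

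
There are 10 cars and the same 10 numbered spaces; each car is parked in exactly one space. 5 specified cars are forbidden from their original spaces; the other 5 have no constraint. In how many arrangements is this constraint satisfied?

2170680

Let A_j be the event that the j-th constrained one is fixed. By inclusion-exclusion over the 5 events:
Σ_{j=0}^{5} (-1)^j C(5,j)(10-j)!
= C(5,0)·10! - C(5,1)·9! + C(5,2)·8! - C(5,3)·7! + C(5,4)·6! - C(5,5)·5!
= 3628800 - 1814400 + 403200 - 50400 + 3600 - 120
= 2170680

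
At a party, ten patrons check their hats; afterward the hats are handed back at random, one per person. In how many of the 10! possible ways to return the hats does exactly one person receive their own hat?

Pick the single fixed position: C(10,1) = 10 ways.
The other 9 form a derangement: !9 = 133496.
Total: 10 × 133496 = 1334960.

1334960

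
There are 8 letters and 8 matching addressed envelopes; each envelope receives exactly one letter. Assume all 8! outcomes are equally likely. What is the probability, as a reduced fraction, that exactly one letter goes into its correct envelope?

103/280

Favorable outcomes: C(8,1)·!7 = 8·1854 = 14832.
Total outcomes: 8! = 40320.
Probability = 14832/40320 = 103/280.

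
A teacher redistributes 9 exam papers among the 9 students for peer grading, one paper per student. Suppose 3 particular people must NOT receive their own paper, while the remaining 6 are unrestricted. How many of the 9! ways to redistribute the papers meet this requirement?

Let A_j be the event that the j-th constrained one is fixed. By inclusion-exclusion over the 3 events:
Σ_{j=0}^{3} (-1)^j C(3,j)(9-j)!
= C(3,0)·9! - C(3,1)·8! + C(3,2)·7! - C(3,3)·6!
= 362880 - 120960 + 15120 - 720
= 256320

256320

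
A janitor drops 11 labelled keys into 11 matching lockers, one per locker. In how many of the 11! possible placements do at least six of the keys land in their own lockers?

23684

Sum C(11,i)·!(11-i) for i = 6..11:
  i=6: C(11,6)·!5 = 462·44 = 20328
  i=7: C(11,7)·!4 = 330·9 = 2970
  i=8: C(11,8)·!3 = 165·2 = 330
  i=9: C(11,9)·!2 = 55·1 = 55
  i=10: C(11,10)·!1 = 11·0 = 0
  i=11: C(11,11)·!0 = 1·1 = 1
Total = 23684.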